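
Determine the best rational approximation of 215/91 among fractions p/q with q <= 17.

26/11

Expand x = 215/91 as a continued fraction with the Euclidean algorithm:
  215 = 2*91 + 33, so a_0 = 2.
  91 = 2*33 + 25, so a_1 = 2.
  33 = 1*25 + 8, so a_2 = 1.
  25 = 3*8 + 1, so a_3 = 3.
  8 = 8*1 + 0, so a_4 = 8.
so x = [2; 2, 1, 3, 8].
Convergents (p_i = a_i*p_{i-1} + p_{i-2}, q_i = a_i*q_{i-1} + q_{i-2} with p_{-2}=0, p_{-1}=1, q_{-2}=1, q_{-1}=0), until the denominator exceeds 17:
  i=0: a_0=2, p_0 = 2*1 + 0 = 2, q_0 = 2*0 + 1 = 1.
  i=1: a_1=2, p_1 = 2*2 + 1 = 5, q_1 = 2*1 + 0 = 2.
  i=2: a_2=1, p_2 = 1*5 + 2 = 7, q_2 = 1*2 + 1 = 3.
  i=3: a_3=3, p_3 = 3*7 + 5 = 26, q_3 = 3*3 + 2 = 11.
  i=4: a_4=8, p_4 = 8*26 + 7 = 215, q_4 = 8*11 + 3 = 91.
q_4 = 91 > 17, so the last convergent with denominator <= 17 is p_3/q_3 = 26/11.
The closest fraction with denominator <= 17 is either p_3/q_3 or the intermediate fraction (k*p_3 + p_2)/(k*q_3 + q_2) with the largest k >= 1 whose denominator stays <= 17; these approach x as k grows, and every other convergent or intermediate fraction in range is farther away.
Largest k: floor((17 - q_2)/q_3) = floor((17 - 3)/11) = 1.
That gives (1*26 + 7)/(1*11 + 3) = 33/14.
Compare the errors: |x - 26/11| = |215*11 - 26*91|/(91*11) = 1/1001, and |x - 33/14| = |215*14 - 33*91|/(91*14) = 7/1274.
Cross-multiplying, 1*1274 = 1274 < 7007 = 7*1001, so 1/1001 is smaller: the convergent 26/11 is closer to x than 33/14.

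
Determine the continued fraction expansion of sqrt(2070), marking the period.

[45; (2, 90)]

Write x_i = (sqrt(2070) + m_i)/d_i with (m_0, d_0) = (0, 1). a_0 = floor(sqrt(2070)) = 45, since 45^2 = 2025 <= 2070 < 2116 = 46^2.
Iterate m_{i+1} = d_i*a_i - m_i, d_{i+1} = (2070 - m_{i+1}^2)/d_i, a_{i+1} = floor((a_0 + m_{i+1})/d_{i+1}):
  m_1 = 1*45 - 0 = 45, d_1 = (2070 - 45^2)/1 = 45/1 = 45, a_1 = floor((45 + 45)/45) = 2.
  m_2 = 45*2 - 45 = 45, d_2 = (2070 - 45^2)/45 = 45/45 = 1, a_2 = floor((45 + 45)/1) = 90.
  m_3 = 1*90 - 45 = 45, d_3 = (2070 - 45^2)/1 = 45/1 = 45: (m_3, d_3) = (m_1, d_1) = (45, 45), so from here the quotients repeat a_1, a_2; the period length is 2.
Hence the expansion of sqrt(2070) is a_0 = 45 followed by the repeating block 2, 90 (period 2).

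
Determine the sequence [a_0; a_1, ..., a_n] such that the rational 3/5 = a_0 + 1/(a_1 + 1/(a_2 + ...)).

Run the Euclidean algorithm on 3 and 5; the successive quotients are the partial quotients a_0, a_1, ... (each step inverts the fractional part left over by the previous one):
  3 = 0*5 + 3, so a_0 = 0.
  5 = 1*3 + 2, so a_1 = 1.
  3 = 1*2 + 1, so a_2 = 1.
  2 = 2*1 + 0, so a_3 = 2.
The remainder reaches 0 after 4 divisions, so the expansion has 4 partial quotients, read off in order.

[0; 1, 1, 2]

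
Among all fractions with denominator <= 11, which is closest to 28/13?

Expand x = 28/13 as a continued fraction with the Euclidean algorithm:
  28 = 2*13 + 2, so a_0 = 2.
  13 = 6*2 + 1, so a_1 = 6.
  2 = 2*1 + 0, so a_2 = 2.
so x = [2; 6, 2].
Convergents (p_i = a_i*p_{i-1} + p_{i-2}, q_i = a_i*q_{i-1} + q_{i-2} with p_{-2}=0, p_{-1}=1, q_{-2}=1, q_{-1}=0), until the denominator exceeds 11:
  i=0: a_0=2, p_0 = 2*1 + 0 = 2, q_0 = 2*0 + 1 = 1.
  i=1: a_1=6, p_1 = 6*2 + 1 = 13, q_1 = 6*1 + 0 = 6.
  i=2: a_2=2, p_2 = 2*13 + 2 = 28, q_2 = 2*6 + 1 = 13.
q_2 = 13 > 11, so the last convergent with denominator <= 11 is p_1/q_1 = 13/6.
The closest fraction with denominator <= 11 is either p_1/q_1 or the intermediate fraction (k*p_1 + p_0)/(k*q_1 + q_0) with the largest k >= 1 whose denominator stays <= 11; these approach x as k grows, and every other convergent or intermediate fraction in range is farther away.
Largest k: floor((11 - q_0)/q_1) = floor((11 - 1)/6) = 1.
That gives (1*13 + 2)/(1*6 + 1) = 15/7.
Compare the errors: |x - 13/6| = |28*6 - 13*13|/(13*6) = 1/78, and |x - 15/7| = |28*7 - 15*13|/(13*7) = 1/91.
Cross-multiplying, 1*78 = 78 < 91 = 1*91, so 1/91 is smaller: the intermediate fraction 15/7 is closer to x than 13/6.

15/7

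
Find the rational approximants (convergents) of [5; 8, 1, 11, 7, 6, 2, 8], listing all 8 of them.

5/1, 41/8, 46/9, 547/107, 3875/758, 23797/4655, 51469/10068, 435549/85199

Using the convergent recurrence p_i = a_i*p_{i-1} + p_{i-2}, q_i = a_i*q_{i-1} + q_{i-2} with p_{-2}=0, p_{-1}=1, q_{-2}=1, q_{-1}=0:
  i=0: a_0=5, p_0 = 5*1 + 0 = 5, q_0 = 5*0 + 1 = 1.
  i=1: a_1=8, p_1 = 8*5 + 1 = 41, q_1 = 8*1 + 0 = 8.
  i=2: a_2=1, p_2 = 1*41 + 5 = 46, q_2 = 1*8 + 1 = 9.
  i=3: a_3=11, p_3 = 11*46 + 41 = 547, q_3 = 11*9 + 8 = 107.
  i=4: a_4=7, p_4 = 7*547 + 46 = 3875, q_4 = 7*107 + 9 = 758.
  i=5: a_5=6, p_5 = 6*3875 + 547 = 23797, q_5 = 6*758 + 107 = 4655.
  i=6: a_6=2, p_6 = 2*23797 + 3875 = 51469, q_6 = 2*4655 + 758 = 10068.
  i=7: a_7=8, p_7 = 8*51469 + 23797 = 435549, q_7 = 8*10068 + 4655 = 85199.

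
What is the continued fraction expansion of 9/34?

Run the Euclidean algorithm on 9 and 34; the successive quotients are the partial quotients a_0, a_1, ... (each step inverts the fractional part left over by the previous one):
  9 = 0*34 + 9, so a_0 = 0.
  34 = 3*9 + 7, so a_1 = 3.
  9 = 1*7 + 2, so a_2 = 1.
  7 = 3*2 + 1, so a_3 = 3.
  2 = 2*1 + 0, so a_4 = 2.
The remainder reaches 0 after 5 divisions, so the expansion has 5 partial quotients, read off in order.

[0; 3, 1, 3, 2]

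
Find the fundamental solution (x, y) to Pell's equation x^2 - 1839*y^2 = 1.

First expand sqrt(1839) as a continued fraction. With x_i = (sqrt(1839) + m_i)/d_i and (m_0, d_0) = (0, 1): a_0 = floor(sqrt(1839)) = 42, since 42^2 = 1764 <= 1839 < 1849 = 43^2.
Iterate m_{i+1} = d_i*a_i - m_i, d_{i+1} = (1839 - m_{i+1}^2)/d_i, a_{i+1} = floor((a_0 + m_{i+1})/d_{i+1}):
  m_1 = 1*42 - 0 = 42, d_1 = (1839 - 42^2)/1 = 75/1 = 75, a_1 = floor((42 + 42)/75) = 1.
  m_2 = 75*1 - 42 = 33, d_2 = (1839 - 33^2)/75 = 750/75 = 10, a_2 = floor((42 + 33)/10) = 7.
  m_3 = 10*7 - 33 = 37, d_3 = (1839 - 37^2)/10 = 470/10 = 47, a_3 = floor((42 + 37)/47) = 1.
  m_4 = 47*1 - 37 = 10, d_4 = (1839 - 10^2)/47 = 1739/47 = 37, a_4 = floor((42 + 10)/37) = 1.
  m_5 = 37*1 - 10 = 27, d_5 = (1839 - 27^2)/37 = 1110/37 = 30, a_5 = floor((42 + 27)/30) = 2.
  m_6 = 30*2 - 27 = 33, d_6 = (1839 - 33^2)/30 = 750/30 = 25, a_6 = floor((42 + 33)/25) = 3.
  m_7 = 25*3 - 33 = 42, d_7 = (1839 - 42^2)/25 = 75/25 = 3, a_7 = floor((42 + 42)/3) = 28.
  m_8 = 3*28 - 42 = 42, d_8 = (1839 - 42^2)/3 = 75/3 = 25, a_8 = floor((42 + 42)/25) = 3.
  m_9 = 25*3 - 42 = 33, d_9 = (1839 - 33^2)/25 = 750/25 = 30, a_9 = floor((42 + 33)/30) = 2.
  m_10 = 30*2 - 33 = 27, d_10 = (1839 - 27^2)/30 = 1110/30 = 37, a_10 = floor((42 + 27)/37) = 1.
  m_11 = 37*1 - 27 = 10, d_11 = (1839 - 10^2)/37 = 1739/37 = 47, a_11 = floor((42 + 10)/47) = 1.
  m_12 = 47*1 - 10 = 37, d_12 = (1839 - 37^2)/47 = 470/47 = 10, a_12 = floor((42 + 37)/10) = 7.
  m_13 = 10*7 - 37 = 33, d_13 = (1839 - 33^2)/10 = 750/10 = 75, a_13 = floor((42 + 33)/75) = 1.
  m_14 = 75*1 - 33 = 42, d_14 = (1839 - 42^2)/75 = 75/75 = 1, a_14 = floor((42 + 42)/1) = 84.
  m_15 = 1*84 - 42 = 42, d_15 = (1839 - 42^2)/1 = 75/1 = 75: (m_15, d_15) = (m_1, d_1) = (42, 75), so from here the quotients repeat a_1, ..., a_14; the period length is 14.
So sqrt(1839) = [42; (1, 7, 1, 1, 2, 3, 28, 3, 2, 1, 1, 7, 1, 84)] with period length k = 14.
k is even, so the fundamental solution of x^2 - 1839y^2 = 1 is (p_{k-1}, q_{k-1}) = (p_13, q_13); compute convergents through index 13.
Convergents (p_i = a_i*p_{i-1} + p_{i-2}, q_i = a_i*q_{i-1} + q_{i-2} with p_{-2}=0, p_{-1}=1, q_{-2}=1, q_{-1}=0):
  i=0: a_0=42, p_0 = 42*1 + 0 = 42, q_0 = 42*0 + 1 = 1.
  i=1: a_1=1, p_1 = 1*42 + 1 = 43, q_1 = 1*1 + 0 = 1.
  i=2: a_2=7, p_2 = 7*43 + 42 = 343, q_2 = 7*1 + 1 = 8.
  i=3: a_3=1, p_3 = 1*343 + 43 = 386, q_3 = 1*8 + 1 = 9.
  i=4: a_4=1, p_4 = 1*386 + 343 = 729, q_4 = 1*9 + 8 = 17.
  i=5: a_5=2, p_5 = 2*729 + 386 = 1844, q_5 = 2*17 + 9 = 43.
  i=6: a_6=3, p_6 = 3*1844 + 729 = 6261, q_6 = 3*43 + 17 = 146.
  i=7: a_7=28, p_7 = 28*6261 + 1844 = 177152, q_7 = 28*146 + 43 = 4131.
  i=8: a_8=3, p_8 = 3*177152 + 6261 = 537717, q_8 = 3*4131 + 146 = 12539.
  i=9: a_9=2, p_9 = 2*537717 + 177152 = 1252586, q_9 = 2*12539 + 4131 = 29209.
  i=10: a_10=1, p_10 = 1*1252586 + 537717 = 1790303, q_10 = 1*29209 + 12539 = 41748.
  i=11: a_11=1, p_11 = 1*1790303 + 1252586 = 3042889, q_11 = 1*41748 + 29209 = 70957.
  i=12: a_12=7, p_12 = 7*3042889 + 1790303 = 23090526, q_12 = 7*70957 + 41748 = 538447.
  i=13: a_13=1, p_13 = 1*23090526 + 3042889 = 26133415, q_13 = 1*538447 + 70957 = 609404.
Check: 26133415^2 - 1839*609404^2 = 682955379562225 - 682955379562224 = 1, so (x, y) = (26133415, 609404) solves the equation, and by the theorem it is the least positive solution.

(x, y) = (26133415, 609404)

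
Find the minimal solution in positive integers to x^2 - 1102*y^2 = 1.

(x, y) = (11382443, 342882)

First expand sqrt(1102) as a continued fraction. With x_i = (sqrt(1102) + m_i)/d_i and (m_0, d_0) = (0, 1): a_0 = floor(sqrt(1102)) = 33, since 33^2 = 1089 <= 1102 < 1156 = 34^2.
Iterate m_{i+1} = d_i*a_i - m_i, d_{i+1} = (1102 - m_{i+1}^2)/d_i, a_{i+1} = floor((a_0 + m_{i+1})/d_{i+1}):
  m_1 = 1*33 - 0 = 33, d_1 = (1102 - 33^2)/1 = 13/1 = 13, a_1 = floor((33 + 33)/13) = 5.
  m_2 = 13*5 - 33 = 32, d_2 = (1102 - 32^2)/13 = 78/13 = 6, a_2 = floor((33 + 32)/6) = 10.
  m_3 = 6*10 - 32 = 28, d_3 = (1102 - 28^2)/6 = 318/6 = 53, a_3 = floor((33 + 28)/53) = 1.
  m_4 = 53*1 - 28 = 25, d_4 = (1102 - 25^2)/53 = 477/53 = 9, a_4 = floor((33 + 25)/9) = 6.
  m_5 = 9*6 - 25 = 29, d_5 = (1102 - 29^2)/9 = 261/9 = 29, a_5 = floor((33 + 29)/29) = 2.
  m_6 = 29*2 - 29 = 29, d_6 = (1102 - 29^2)/29 = 261/29 = 9, a_6 = floor((33 + 29)/9) = 6.
  m_7 = 9*6 - 29 = 25, d_7 = (1102 - 25^2)/9 = 477/9 = 53, a_7 = floor((33 + 25)/53) = 1.
  m_8 = 53*1 - 25 = 28, d_8 = (1102 - 28^2)/53 = 318/53 = 6, a_8 = floor((33 + 28)/6) = 10.
  m_9 = 6*10 - 28 = 32, d_9 = (1102 - 32^2)/6 = 78/6 = 13, a_9 = floor((33 + 32)/13) = 5.
  m_10 = 13*5 - 32 = 33, d_10 = (1102 - 33^2)/13 = 13/13 = 1, a_10 = floor((33 + 33)/1) = 66.
  m_11 = 1*66 - 33 = 33, d_11 = (1102 - 33^2)/1 = 13/1 = 13: (m_11, d_11) = (m_1, d_1) = (33, 13), so from here the quotients repeat a_1, ..., a_10; the period length is 10.
So sqrt(1102) = [33; (5, 10, 1, 6, 2, 6, 1, 10, 5, 66)] with period length k = 10.
k is even, so the fundamental solution of x^2 - 1102y^2 = 1 is (p_{k-1}, q_{k-1}) = (p_9, q_9); compute convergents through index 9.
Convergents (p_i = a_i*p_{i-1} + p_{i-2}, q_i = a_i*q_{i-1} + q_{i-2} with p_{-2}=0, p_{-1}=1, q_{-2}=1, q_{-1}=0):
  i=0: a_0=33, p_0 = 33*1 + 0 = 33, q_0 = 33*0 + 1 = 1.
  i=1: a_1=5, p_1 = 5*33 + 1 = 166, q_1 = 5*1 + 0 = 5.
  i=2: a_2=10, p_2 = 10*166 + 33 = 1693, q_2 = 10*5 + 1 = 51.
  i=3: a_3=1, p_3 = 1*1693 + 166 = 1859, q_3 = 1*51 + 5 = 56.
  i=4: a_4=6, p_4 = 6*1859 + 1693 = 12847, q_4 = 6*56 + 51 = 387.
  i=5: a_5=2, p_5 = 2*12847 + 1859 = 27553, q_5 = 2*387 + 56 = 830.
  i=6: a_6=6, p_6 = 6*27553 + 12847 = 178165, q_6 = 6*830 + 387 = 5367.
  i=7: a_7=1, p_7 = 1*178165 + 27553 = 205718, q_7 = 1*5367 + 830 = 6197.
  i=8: a_8=10, p_8 = 10*205718 + 178165 = 2235345, q_8 = 10*6197 + 5367 = 67337.
  i=9: a_9=5, p_9 = 5*2235345 + 205718 = 11382443, q_9 = 5*67337 + 6197 = 342882.
Check: 11382443^2 - 1102*342882^2 = 129560008648249 - 129560008648248 = 1, so (x, y) = (11382443, 342882) solves the equation, and by the theorem it is the least positive solution.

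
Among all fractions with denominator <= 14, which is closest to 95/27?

7/2

Expand x = 95/27 as a continued fraction with the Euclidean algorithm:
  95 = 3*27 + 14, so a_0 = 3.
  27 = 1*14 + 13, so a_1 = 1.
  14 = 1*13 + 1, so a_2 = 1.
  13 = 13*1 + 0, so a_3 = 13.
so x = [3; 1, 1, 13].
Convergents (p_i = a_i*p_{i-1} + p_{i-2}, q_i = a_i*q_{i-1} + q_{i-2} with p_{-2}=0, p_{-1}=1, q_{-2}=1, q_{-1}=0), until the denominator exceeds 14:
  i=0: a_0=3, p_0 = 3*1 + 0 = 3, q_0 = 3*0 + 1 = 1.
  i=1: a_1=1, p_1 = 1*3 + 1 = 4, q_1 = 1*1 + 0 = 1.
  i=2: a_2=1, p_2 = 1*4 + 3 = 7, q_2 = 1*1 + 1 = 2.
  i=3: a_3=13, p_3 = 13*7 + 4 = 95, q_3 = 13*2 + 1 = 27.
q_3 = 27 > 14, so the last convergent with denominator <= 14 is p_2/q_2 = 7/2.
The closest fraction with denominator <= 14 is either p_2/q_2 or the intermediate fraction (k*p_2 + p_1)/(k*q_2 + q_1) with the largest k >= 1 whose denominator stays <= 14; these approach x as k grows, and every other convergent or intermediate fraction in range is farther away.
Largest k: floor((14 - q_1)/q_2) = floor((14 - 1)/2) = 6.
That gives (6*7 + 4)/(6*2 + 1) = 46/13.
Compare the errors: |x - 7/2| = |95*2 - 7*27|/(27*2) = 1/54, and |x - 46/13| = |95*13 - 46*27|/(27*13) = 7/351.
Cross-multiplying, 1*351 = 351 < 378 = 7*54, so 1/54 is smaller: the convergent 7/2 is closer to x than 46/13.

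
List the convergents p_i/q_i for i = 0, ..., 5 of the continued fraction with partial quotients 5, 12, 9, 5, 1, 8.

Using the convergent recurrence p_i = a_i*p_{i-1} + p_{i-2}, q_i = a_i*q_{i-1} + q_{i-2} with p_{-2}=0, p_{-1}=1, q_{-2}=1, q_{-1}=0:
  i=0: a_0=5, p_0 = 5*1 + 0 = 5, q_0 = 5*0 + 1 = 1.
  i=1: a_1=12, p_1 = 12*5 + 1 = 61, q_1 = 12*1 + 0 = 12.
  i=2: a_2=9, p_2 = 9*61 + 5 = 554, q_2 = 9*12 + 1 = 109.
  i=3: a_3=5, p_3 = 5*554 + 61 = 2831, q_3 = 5*109 + 12 = 557.
  i=4: a_4=1, p_4 = 1*2831 + 554 = 3385, q_4 = 1*557 + 109 = 666.
  i=5: a_5=8, p_5 = 8*3385 + 2831 = 29911, q_5 = 8*666 + 557 = 5885.

5/1, 61/12, 554/109, 2831/557, 3385/666, 29911/5885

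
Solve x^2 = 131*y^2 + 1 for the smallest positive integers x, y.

(x, y) = (10610, 927)

First expand sqrt(131) as a continued fraction. With x_i = (sqrt(131) + m_i)/d_i and (m_0, d_0) = (0, 1): a_0 = floor(sqrt(131)) = 11, since 11^2 = 121 <= 131 < 144 = 12^2.
Iterate m_{i+1} = d_i*a_i - m_i, d_{i+1} = (131 - m_{i+1}^2)/d_i, a_{i+1} = floor((a_0 + m_{i+1})/d_{i+1}):
  m_1 = 1*11 - 0 = 11, d_1 = (131 - 11^2)/1 = 10/1 = 10, a_1 = floor((11 + 11)/10) = 2.
  m_2 = 10*2 - 11 = 9, d_2 = (131 - 9^2)/10 = 50/10 = 5, a_2 = floor((11 + 9)/5) = 4.
  m_3 = 5*4 - 9 = 11, d_3 = (131 - 11^2)/5 = 10/5 = 2, a_3 = floor((11 + 11)/2) = 11.
  m_4 = 2*11 - 11 = 11, d_4 = (131 - 11^2)/2 = 10/2 = 5, a_4 = floor((11 + 11)/5) = 4.
  m_5 = 5*4 - 11 = 9, d_5 = (131 - 9^2)/5 = 50/5 = 10, a_5 = floor((11 + 9)/10) = 2.
  m_6 = 10*2 - 9 = 11, d_6 = (131 - 11^2)/10 = 10/10 = 1, a_6 = floor((11 + 11)/1) = 22.
  m_7 = 1*22 - 11 = 11, d_7 = (131 - 11^2)/1 = 10/1 = 10: (m_7, d_7) = (m_1, d_1) = (11, 10), so from here the quotients repeat a_1, ..., a_6; the period length is 6.
So sqrt(131) = [11; (2, 4, 11, 4, 2, 22)] with period length k = 6.
k is even, so the fundamental solution of x^2 - 131y^2 = 1 is (p_{k-1}, q_{k-1}) = (p_5, q_5); compute convergents through index 5.
Convergents (p_i = a_i*p_{i-1} + p_{i-2}, q_i = a_i*q_{i-1} + q_{i-2} with p_{-2}=0, p_{-1}=1, q_{-2}=1, q_{-1}=0):
  i=0: a_0=11, p_0 = 11*1 + 0 = 11, q_0 = 11*0 + 1 = 1.
  i=1: a_1=2, p_1 = 2*11 + 1 = 23, q_1 = 2*1 + 0 = 2.
  i=2: a_2=4, p_2 = 4*23 + 11 = 103, q_2 = 4*2 + 1 = 9.
  i=3: a_3=11, p_3 = 11*103 + 23 = 1156, q_3 = 11*9 + 2 = 101.
  i=4: a_4=4, p_4 = 4*1156 + 103 = 4727, q_4 = 4*101 + 9 = 413.
  i=5: a_5=2, p_5 = 2*4727 + 1156 = 10610, q_5 = 2*413 + 101 = 927.
Check: 10610^2 - 131*927^2 = 112572100 - 112572099 = 1, so (x, y) = (10610, 927) solves the equation, and by the theorem it is the least positive solution.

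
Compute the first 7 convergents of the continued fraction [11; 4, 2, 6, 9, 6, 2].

11/1, 45/4, 101/9, 651/58, 5960/531, 36411/3244, 78782/7019

Using the convergent recurrence p_i = a_i*p_{i-1} + p_{i-2}, q_i = a_i*q_{i-1} + q_{i-2} with p_{-2}=0, p_{-1}=1, q_{-2}=1, q_{-1}=0:
  i=0: a_0=11, p_0 = 11*1 + 0 = 11, q_0 = 11*0 + 1 = 1.
  i=1: a_1=4, p_1 = 4*11 + 1 = 45, q_1 = 4*1 + 0 = 4.
  i=2: a_2=2, p_2 = 2*45 + 11 = 101, q_2 = 2*4 + 1 = 9.
  i=3: a_3=6, p_3 = 6*101 + 45 = 651, q_3 = 6*9 + 4 = 58.
  i=4: a_4=9, p_4 = 9*651 + 101 = 5960, q_4 = 9*58 + 9 = 531.
  i=5: a_5=6, p_5 = 6*5960 + 651 = 36411, q_5 = 6*531 + 58 = 3244.
  i=6: a_6=2, p_6 = 2*36411 + 5960 = 78782, q_6 = 2*3244 + 531 = 7019.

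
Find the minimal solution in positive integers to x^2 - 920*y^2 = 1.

(x, y) = (91, 3)

First expand sqrt(920) as a continued fraction. With x_i = (sqrt(920) + m_i)/d_i and (m_0, d_0) = (0, 1): a_0 = floor(sqrt(920)) = 30, since 30^2 = 900 <= 920 < 961 = 31^2.
Iterate m_{i+1} = d_i*a_i - m_i, d_{i+1} = (920 - m_{i+1}^2)/d_i, a_{i+1} = floor((a_0 + m_{i+1})/d_{i+1}):
  m_1 = 1*30 - 0 = 30, d_1 = (920 - 30^2)/1 = 20/1 = 20, a_1 = floor((30 + 30)/20) = 3.
  m_2 = 20*3 - 30 = 30, d_2 = (920 - 30^2)/20 = 20/20 = 1, a_2 = floor((30 + 30)/1) = 60.
  m_3 = 1*60 - 30 = 30, d_3 = (920 - 30^2)/1 = 20/1 = 20: (m_3, d_3) = (m_1, d_1) = (30, 20), so from here the quotients repeat a_1, a_2; the period length is 2.
So sqrt(920) = [30; (3, 60)] with period length k = 2.
k is even, so the fundamental solution of x^2 - 920y^2 = 1 is (p_{k-1}, q_{k-1}) = (p_1, q_1); compute convergents through index 1.
Convergents (p_i = a_i*p_{i-1} + p_{i-2}, q_i = a_i*q_{i-1} + q_{i-2} with p_{-2}=0, p_{-1}=1, q_{-2}=1, q_{-1}=0):
  i=0: a_0=30, p_0 = 30*1 + 0 = 30, q_0 = 30*0 + 1 = 1.
  i=1: a_1=3, p_1 = 3*30 + 1 = 91, q_1 = 3*1 + 0 = 3.
Check: 91^2 - 920*3^2 = 8281 - 8280 = 1, so (x, y) = (91, 3) solves the equation, and by the theorem it is the least positive solution.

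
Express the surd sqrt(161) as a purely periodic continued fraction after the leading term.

[12; (1, 2, 4, 1, 2, 1, 4, 2, 1, 24)]

Write x_i = (sqrt(161) + m_i)/d_i with (m_0, d_0) = (0, 1). a_0 = floor(sqrt(161)) = 12, since 12^2 = 144 <= 161 < 169 = 13^2.
Iterate m_{i+1} = d_i*a_i - m_i, d_{i+1} = (161 - m_{i+1}^2)/d_i, a_{i+1} = floor((a_0 + m_{i+1})/d_{i+1}):
  m_1 = 1*12 - 0 = 12, d_1 = (161 - 12^2)/1 = 17/1 = 17, a_1 = floor((12 + 12)/17) = 1.
  m_2 = 17*1 - 12 = 5, d_2 = (161 - 5^2)/17 = 136/17 = 8, a_2 = floor((12 + 5)/8) = 2.
  m_3 = 8*2 - 5 = 11, d_3 = (161 - 11^2)/8 = 40/8 = 5, a_3 = floor((12 + 11)/5) = 4.
  m_4 = 5*4 - 11 = 9, d_4 = (161 - 9^2)/5 = 80/5 = 16, a_4 = floor((12 + 9)/16) = 1.
  m_5 = 16*1 - 9 = 7, d_5 = (161 - 7^2)/16 = 112/16 = 7, a_5 = floor((12 + 7)/7) = 2.
  m_6 = 7*2 - 7 = 7, d_6 = (161 - 7^2)/7 = 112/7 = 16, a_6 = floor((12 + 7)/16) = 1.
  m_7 = 16*1 - 7 = 9, d_7 = (161 - 9^2)/16 = 80/16 = 5, a_7 = floor((12 + 9)/5) = 4.
  m_8 = 5*4 - 9 = 11, d_8 = (161 - 11^2)/5 = 40/5 = 8, a_8 = floor((12 + 11)/8) = 2.
  m_9 = 8*2 - 11 = 5, d_9 = (161 - 5^2)/8 = 136/8 = 17, a_9 = floor((12 + 5)/17) = 1.
  m_10 = 17*1 - 5 = 12, d_10 = (161 - 12^2)/17 = 17/17 = 1, a_10 = floor((12 + 12)/1) = 24.
  m_11 = 1*24 - 12 = 12, d_11 = (161 - 12^2)/1 = 17/1 = 17: (m_11, d_11) = (m_1, d_1) = (12, 17), so from here the quotients repeat a_1, ..., a_10; the period length is 10.
Hence the expansion of sqrt(161) is a_0 = 12 followed by the repeating block 1, 2, 4, 1, 2, 1, 4, 2, 1, 24 (period 10).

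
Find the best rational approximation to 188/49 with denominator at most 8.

23/6

Expand x = 188/49 as a continued fraction with the Euclidean algorithm:
  188 = 3*49 + 41, so a_0 = 3.
  49 = 1*41 + 8, so a_1 = 1.
  41 = 5*8 + 1, so a_2 = 5.
  8 = 8*1 + 0, so a_3 = 8.
so x = [3; 1, 5, 8].
Convergents (p_i = a_i*p_{i-1} + p_{i-2}, q_i = a_i*q_{i-1} + q_{i-2} with p_{-2}=0, p_{-1}=1, q_{-2}=1, q_{-1}=0), until the denominator exceeds 8:
  i=0: a_0=3, p_0 = 3*1 + 0 = 3, q_0 = 3*0 + 1 = 1.
  i=1: a_1=1, p_1 = 1*3 + 1 = 4, q_1 = 1*1 + 0 = 1.
  i=2: a_2=5, p_2 = 5*4 + 3 = 23, q_2 = 5*1 + 1 = 6.
  i=3: a_3=8, p_3 = 8*23 + 4 = 188, q_3 = 8*6 + 1 = 49.
q_3 = 49 > 8, so the last convergent with denominator <= 8 is p_2/q_2 = 23/6.
The closest fraction with denominator <= 8 is either p_2/q_2 or the intermediate fraction (k*p_2 + p_1)/(k*q_2 + q_1) with the largest k >= 1 whose denominator stays <= 8; these approach x as k grows, and every other convergent or intermediate fraction in range is farther away.
Largest k: floor((8 - q_1)/q_2) = floor((8 - 1)/6) = 1.
That gives (1*23 + 4)/(1*6 + 1) = 27/7.
Compare the errors: |x - 23/6| = |188*6 - 23*49|/(49*6) = 1/294, and |x - 27/7| = |188*7 - 27*49|/(49*7) = 7/343.
Cross-multiplying, 1*343 = 343 < 2058 = 7*294, so 1/294 is smaller: the convergent 23/6 is closer to x than 27/7.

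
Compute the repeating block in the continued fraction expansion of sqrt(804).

[28; (2, 1, 4, 2, 18, 2, 4, 1, 2, 56)]

Write x_i = (sqrt(804) + m_i)/d_i with (m_0, d_0) = (0, 1). a_0 = floor(sqrt(804)) = 28, since 28^2 = 784 <= 804 < 841 = 29^2.
Iterate m_{i+1} = d_i*a_i - m_i, d_{i+1} = (804 - m_{i+1}^2)/d_i, a_{i+1} = floor((a_0 + m_{i+1})/d_{i+1}):
  m_1 = 1*28 - 0 = 28, d_1 = (804 - 28^2)/1 = 20/1 = 20, a_1 = floor((28 + 28)/20) = 2.
  m_2 = 20*2 - 28 = 12, d_2 = (804 - 12^2)/20 = 660/20 = 33, a_2 = floor((28 + 12)/33) = 1.
  m_3 = 33*1 - 12 = 21, d_3 = (804 - 21^2)/33 = 363/33 = 11, a_3 = floor((28 + 21)/11) = 4.
  m_4 = 11*4 - 21 = 23, d_4 = (804 - 23^2)/11 = 275/11 = 25, a_4 = floor((28 + 23)/25) = 2.
  m_5 = 25*2 - 23 = 27, d_5 = (804 - 27^2)/25 = 75/25 = 3, a_5 = floor((28 + 27)/3) = 18.
  m_6 = 3*18 - 27 = 27, d_6 = (804 - 27^2)/3 = 75/3 = 25, a_6 = floor((28 + 27)/25) = 2.
  m_7 = 25*2 - 27 = 23, d_7 = (804 - 23^2)/25 = 275/25 = 11, a_7 = floor((28 + 23)/11) = 4.
  m_8 = 11*4 - 23 = 21, d_8 = (804 - 21^2)/11 = 363/11 = 33, a_8 = floor((28 + 21)/33) = 1.
  m_9 = 33*1 - 21 = 12, d_9 = (804 - 12^2)/33 = 660/33 = 20, a_9 = floor((28 + 12)/20) = 2.
  m_10 = 20*2 - 12 = 28, d_10 = (804 - 28^2)/20 = 20/20 = 1, a_10 = floor((28 + 28)/1) = 56.
  m_11 = 1*56 - 28 = 28, d_11 = (804 - 28^2)/1 = 20/1 = 20: (m_11, d_11) = (m_1, d_1) = (28, 20), so from here the quotients repeat a_1, ..., a_10; the period length is 10.
Hence the expansion of sqrt(804) is a_0 = 28 followed by the repeating block 2, 1, 4, 2, 18, 2, 4, 1, 2, 56 (period 10).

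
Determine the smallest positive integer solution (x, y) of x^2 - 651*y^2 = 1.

(x, y) = (1735, 68)

First expand sqrt(651) as a continued fraction. With x_i = (sqrt(651) + m_i)/d_i and (m_0, d_0) = (0, 1): a_0 = floor(sqrt(651)) = 25, since 25^2 = 625 <= 651 < 676 = 26^2.
Iterate m_{i+1} = d_i*a_i - m_i, d_{i+1} = (651 - m_{i+1}^2)/d_i, a_{i+1} = floor((a_0 + m_{i+1})/d_{i+1}):
  m_1 = 1*25 - 0 = 25, d_1 = (651 - 25^2)/1 = 26/1 = 26, a_1 = floor((25 + 25)/26) = 1.
  m_2 = 26*1 - 25 = 1, d_2 = (651 - 1^2)/26 = 650/26 = 25, a_2 = floor((25 + 1)/25) = 1.
  m_3 = 25*1 - 1 = 24, d_3 = (651 - 24^2)/25 = 75/25 = 3, a_3 = floor((25 + 24)/3) = 16.
  m_4 = 3*16 - 24 = 24, d_4 = (651 - 24^2)/3 = 75/3 = 25, a_4 = floor((25 + 24)/25) = 1.
  m_5 = 25*1 - 24 = 1, d_5 = (651 - 1^2)/25 = 650/25 = 26, a_5 = floor((25 + 1)/26) = 1.
  m_6 = 26*1 - 1 = 25, d_6 = (651 - 25^2)/26 = 26/26 = 1, a_6 = floor((25 + 25)/1) = 50.
  m_7 = 1*50 - 25 = 25, d_7 = (651 - 25^2)/1 = 26/1 = 26: (m_7, d_7) = (m_1, d_1) = (25, 26), so from here the quotients repeat a_1, ..., a_6; the period length is 6.
So sqrt(651) = [25; (1, 1, 16, 1, 1, 50)] with period length k = 6.
k is even, so the fundamental solution of x^2 - 651y^2 = 1 is (p_{k-1}, q_{k-1}) = (p_5, q_5); compute convergents through index 5.
Convergents (p_i = a_i*p_{i-1} + p_{i-2}, q_i = a_i*q_{i-1} + q_{i-2} with p_{-2}=0, p_{-1}=1, q_{-2}=1, q_{-1}=0):
  i=0: a_0=25, p_0 = 25*1 + 0 = 25, q_0 = 25*0 + 1 = 1.
  i=1: a_1=1, p_1 = 1*25 + 1 = 26, q_1 = 1*1 + 0 = 1.
  i=2: a_2=1, p_2 = 1*26 + 25 = 51, q_2 = 1*1 + 1 = 2.
  i=3: a_3=16, p_3 = 16*51 + 26 = 842, q_3 = 16*2 + 1 = 33.
  i=4: a_4=1, p_4 = 1*842 + 51 = 893, q_4 = 1*33 + 2 = 35.
  i=5: a_5=1, p_5 = 1*893 + 842 = 1735, q_5 = 1*35 + 33 = 68.
Check: 1735^2 - 651*68^2 = 3010225 - 3010224 = 1, so (x, y) = (1735, 68) solves the equation, and by the theorem it is the least positive solution.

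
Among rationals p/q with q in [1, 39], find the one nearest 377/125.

118/39

Expand x = 377/125 as a continued fraction with the Euclidean algorithm:
  377 = 3*125 + 2, so a_0 = 3.
  125 = 62*2 + 1, so a_1 = 62.
  2 = 2*1 + 0, so a_2 = 2.
so x = [3; 62, 2].
Convergents (p_i = a_i*p_{i-1} + p_{i-2}, q_i = a_i*q_{i-1} + q_{i-2} with p_{-2}=0, p_{-1}=1, q_{-2}=1, q_{-1}=0), until the denominator exceeds 39:
  i=0: a_0=3, p_0 = 3*1 + 0 = 3, q_0 = 3*0 + 1 = 1.
  i=1: a_1=62, p_1 = 62*3 + 1 = 187, q_1 = 62*1 + 0 = 62.
q_1 = 62 > 39, so the last convergent with denominator <= 39 is p_0/q_0 = 3/1.
The closest fraction with denominator <= 39 is either p_0/q_0 or the intermediate fraction (k*p_0 + p_{-1})/(k*q_0 + q_{-1}) with the largest k >= 1 whose denominator stays <= 39; these approach x as k grows, and every other convergent or intermediate fraction in range is farther away.
Largest k: floor((39 - q_{-1})/q_0) = floor((39 - 0)/1) = 39 (using the seeds p_{-1} = 1, q_{-1} = 0).
That gives (39*3 + 1)/(39*1 + 0) = 118/39.
Compare the errors: |x - 3/1| = |377*1 - 3*125|/(125*1) = 2/125, and |x - 118/39| = |377*39 - 118*125|/(125*39) = 47/4875.
Cross-multiplying, 47*125 = 5875 < 9750 = 2*4875, so 47/4875 is smaller: the intermediate fraction 118/39 is closer to x than 3/1.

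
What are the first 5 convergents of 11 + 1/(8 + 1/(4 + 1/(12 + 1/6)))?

11/1, 89/8, 367/33, 4493/404, 27325/2457

Using the convergent recurrence p_i = a_i*p_{i-1} + p_{i-2}, q_i = a_i*q_{i-1} + q_{i-2} with p_{-2}=0, p_{-1}=1, q_{-2}=1, q_{-1}=0:
  i=0: a_0=11, p_0 = 11*1 + 0 = 11, q_0 = 11*0 + 1 = 1.
  i=1: a_1=8, p_1 = 8*11 + 1 = 89, q_1 = 8*1 + 0 = 8.
  i=2: a_2=4, p_2 = 4*89 + 11 = 367, q_2 = 4*8 + 1 = 33.
  i=3: a_3=12, p_3 = 12*367 + 89 = 4493, q_3 = 12*33 + 8 = 404.
  i=4: a_4=6, p_4 = 6*4493 + 367 = 27325, q_4 = 6*404 + 33 = 2457.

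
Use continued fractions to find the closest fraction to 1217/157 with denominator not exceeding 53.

Expand x = 1217/157 as a continued fraction with the Euclidean algorithm:
  1217 = 7*157 + 118, so a_0 = 7.
  157 = 1*118 + 39, so a_1 = 1.
  118 = 3*39 + 1, so a_2 = 3.
  39 = 39*1 + 0, so a_3 = 39.
so x = [7; 1, 3, 39].
Convergents (p_i = a_i*p_{i-1} + p_{i-2}, q_i = a_i*q_{i-1} + q_{i-2} with p_{-2}=0, p_{-1}=1, q_{-2}=1, q_{-1}=0), until the denominator exceeds 53:
  i=0: a_0=7, p_0 = 7*1 + 0 = 7, q_0 = 7*0 + 1 = 1.
  i=1: a_1=1, p_1 = 1*7 + 1 = 8, q_1 = 1*1 + 0 = 1.
  i=2: a_2=3, p_2 = 3*8 + 7 = 31, q_2 = 3*1 + 1 = 4.
  i=3: a_3=39, p_3 = 39*31 + 8 = 1217, q_3 = 39*4 + 1 = 157.
q_3 = 157 > 53, so the last convergent with denominator <= 53 is p_2/q_2 = 31/4.
The closest fraction with denominator <= 53 is either p_2/q_2 or the intermediate fraction (k*p_2 + p_1)/(k*q_2 + q_1) with the largest k >= 1 whose denominator stays <= 53; these approach x as k grows, and every other convergent or intermediate fraction in range is farther away.
Largest k: floor((53 - q_1)/q_2) = floor((53 - 1)/4) = 13.
That gives (13*31 + 8)/(13*4 + 1) = 411/53.
Compare the errors: |x - 31/4| = |1217*4 - 31*157|/(157*4) = 1/628, and |x - 411/53| = |1217*53 - 411*157|/(157*53) = 26/8321.
Cross-multiplying, 1*8321 = 8321 < 16328 = 26*628, so 1/628 is smaller: the convergent 31/4 is closer to x than 411/53.

31/4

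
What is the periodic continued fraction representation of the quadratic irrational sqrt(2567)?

Write x_i = (sqrt(2567) + m_i)/d_i with (m_0, d_0) = (0, 1). a_0 = floor(sqrt(2567)) = 50, since 50^2 = 2500 <= 2567 < 2601 = 51^2.
Iterate m_{i+1} = d_i*a_i - m_i, d_{i+1} = (2567 - m_{i+1}^2)/d_i, a_{i+1} = floor((a_0 + m_{i+1})/d_{i+1}):
  m_1 = 1*50 - 0 = 50, d_1 = (2567 - 50^2)/1 = 67/1 = 67, a_1 = floor((50 + 50)/67) = 1.
  m_2 = 67*1 - 50 = 17, d_2 = (2567 - 17^2)/67 = 2278/67 = 34, a_2 = floor((50 + 17)/34) = 1.
  m_3 = 34*1 - 17 = 17, d_3 = (2567 - 17^2)/34 = 2278/34 = 67, a_3 = floor((50 + 17)/67) = 1.
  m_4 = 67*1 - 17 = 50, d_4 = (2567 - 50^2)/67 = 67/67 = 1, a_4 = floor((50 + 50)/1) = 100.
  m_5 = 1*100 - 50 = 50, d_5 = (2567 - 50^2)/1 = 67/1 = 67: (m_5, d_5) = (m_1, d_1) = (50, 67), so from here the quotients repeat a_1, ..., a_4; the period length is 4.
Hence the expansion of sqrt(2567) is a_0 = 50 followed by the repeating block 1, 1, 1, 100 (period 4).

[50; (1, 1, 1, 100)]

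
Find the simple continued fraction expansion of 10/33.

[0; 3, 3, 3]

Run the Euclidean algorithm on 10 and 33; the successive quotients are the partial quotients a_0, a_1, ... (each step inverts the fractional part left over by the previous one):
  10 = 0*33 + 10, so a_0 = 0.
  33 = 3*10 + 3, so a_1 = 3.
  10 = 3*3 + 1, so a_2 = 3.
  3 = 3*1 + 0, so a_3 = 3.
The remainder reaches 0 after 4 divisions, so the expansion has 4 partial quotients, read off in order.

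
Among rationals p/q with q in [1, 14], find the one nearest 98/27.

29/8

Expand x = 98/27 as a continued fraction with the Euclidean algorithm:
  98 = 3*27 + 17, so a_0 = 3.
  27 = 1*17 + 10, so a_1 = 1.
  17 = 1*10 + 7, so a_2 = 1.
  10 = 1*7 + 3, so a_3 = 1.
  7 = 2*3 + 1, so a_4 = 2.
  3 = 3*1 + 0, so a_5 = 3.
so x = [3; 1, 1, 1, 2, 3].
Convergents (p_i = a_i*p_{i-1} + p_{i-2}, q_i = a_i*q_{i-1} + q_{i-2} with p_{-2}=0, p_{-1}=1, q_{-2}=1, q_{-1}=0), until the denominator exceeds 14:
  i=0: a_0=3, p_0 = 3*1 + 0 = 3, q_0 = 3*0 + 1 = 1.
  i=1: a_1=1, p_1 = 1*3 + 1 = 4, q_1 = 1*1 + 0 = 1.
  i=2: a_2=1, p_2 = 1*4 + 3 = 7, q_2 = 1*1 + 1 = 2.
  i=3: a_3=1, p_3 = 1*7 + 4 = 11, q_3 = 1*2 + 1 = 3.
  i=4: a_4=2, p_4 = 2*11 + 7 = 29, q_4 = 2*3 + 2 = 8.
  i=5: a_5=3, p_5 = 3*29 + 11 = 98, q_5 = 3*8 + 3 = 27.
q_5 = 27 > 14, so the last convergent with denominator <= 14 is p_4/q_4 = 29/8.
The closest fraction with denominator <= 14 is either p_4/q_4 or the intermediate fraction (k*p_4 + p_3)/(k*q_4 + q_3) with the largest k >= 1 whose denominator stays <= 14; these approach x as k grows, and every other convergent or intermediate fraction in range is farther away.
Largest k: floor((14 - q_3)/q_4) = floor((14 - 3)/8) = 1.
That gives (1*29 + 11)/(1*8 + 3) = 40/11.
Compare the errors: |x - 29/8| = |98*8 - 29*27|/(27*8) = 1/216, and |x - 40/11| = |98*11 - 40*27|/(27*11) = 2/297.
Cross-multiplying, 1*297 = 297 < 432 = 2*216, so 1/216 is smaller: the convergent 29/8 is closer to x than 40/11.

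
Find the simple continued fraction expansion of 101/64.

Run the Euclidean algorithm on 101 and 64; the successive quotients are the partial quotients a_0, a_1, ... (each step inverts the fractional part left over by the previous one):
  101 = 1*64 + 37, so a_0 = 1.
  64 = 1*37 + 27, so a_1 = 1.
  37 = 1*27 + 10, so a_2 = 1.
  27 = 2*10 + 7, so a_3 = 2.
  10 = 1*7 + 3, so a_4 = 1.
  7 = 2*3 + 1, so a_5 = 2.
  3 = 3*1 + 0, so a_6 = 3.
The remainder reaches 0 after 7 divisions, so the expansion has 7 partial quotients, read off in order.

[1; 1, 1, 2, 1, 2, 3]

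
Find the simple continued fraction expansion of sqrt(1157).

Write x_i = (sqrt(1157) + m_i)/d_i with (m_0, d_0) = (0, 1). a_0 = floor(sqrt(1157)) = 34, since 34^2 = 1156 <= 1157 < 1225 = 35^2.
Iterate m_{i+1} = d_i*a_i - m_i, d_{i+1} = (1157 - m_{i+1}^2)/d_i, a_{i+1} = floor((a_0 + m_{i+1})/d_{i+1}):
  m_1 = 1*34 - 0 = 34, d_1 = (1157 - 34^2)/1 = 1/1 = 1, a_1 = floor((34 + 34)/1) = 68.
  m_2 = 1*68 - 34 = 34, d_2 = (1157 - 34^2)/1 = 1/1 = 1: (m_2, d_2) = (m_1, d_1) = (34, 1), so from here the quotient a_1 repeats; the period length is 1.
Hence the expansion of sqrt(1157) is a_0 = 34 followed by the repeating block 68 (period 1).

[34; (68)]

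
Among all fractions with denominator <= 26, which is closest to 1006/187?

Expand x = 1006/187 as a continued fraction with the Euclidean algorithm:
  1006 = 5*187 + 71, so a_0 = 5.
  187 = 2*71 + 45, so a_1 = 2.
  71 = 1*45 + 26, so a_2 = 1.
  45 = 1*26 + 19, so a_3 = 1.
  26 = 1*19 + 7, so a_4 = 1.
  19 = 2*7 + 5, so a_5 = 2.
  7 = 1*5 + 2, so a_6 = 1.
  5 = 2*2 + 1, so a_7 = 2.
  2 = 2*1 + 0, so a_8 = 2.
so x = [5; 2, 1, 1, 1, 2, 1, 2, 2].
Convergents (p_i = a_i*p_{i-1} + p_{i-2}, q_i = a_i*q_{i-1} + q_{i-2} with p_{-2}=0, p_{-1}=1, q_{-2}=1, q_{-1}=0), until the denominator exceeds 26:
  i=0: a_0=5, p_0 = 5*1 + 0 = 5, q_0 = 5*0 + 1 = 1.
  i=1: a_1=2, p_1 = 2*5 + 1 = 11, q_1 = 2*1 + 0 = 2.
  i=2: a_2=1, p_2 = 1*11 + 5 = 16, q_2 = 1*2 + 1 = 3.
  i=3: a_3=1, p_3 = 1*16 + 11 = 27, q_3 = 1*3 + 2 = 5.
  i=4: a_4=1, p_4 = 1*27 + 16 = 43, q_4 = 1*5 + 3 = 8.
  i=5: a_5=2, p_5 = 2*43 + 27 = 113, q_5 = 2*8 + 5 = 21.
  i=6: a_6=1, p_6 = 1*113 + 43 = 156, q_6 = 1*21 + 8 = 29.
q_6 = 29 > 26, so the last convergent with denominator <= 26 is p_5/q_5 = 113/21.
The closest fraction with denominator <= 26 is either p_5/q_5 or the intermediate fraction (k*p_5 + p_4)/(k*q_5 + q_4) with the largest k >= 1 whose denominator stays <= 26; these approach x as k grows, and every other convergent or intermediate fraction in range is farther away.
Largest k: floor((26 - q_4)/q_5) = floor((26 - 8)/21) = 0.
Since k = 0, no intermediate fraction beyond p_5/q_5 has denominator <= 26, so the convergent 113/21 is the closest (its error is |1006*21 - 113*187|/(187*21) = 5/3927).

113/21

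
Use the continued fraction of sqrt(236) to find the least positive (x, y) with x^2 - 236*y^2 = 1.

(x, y) = (561799, 36570)

First expand sqrt(236) as a continued fraction. With x_i = (sqrt(236) + m_i)/d_i and (m_0, d_0) = (0, 1): a_0 = floor(sqrt(236)) = 15, since 15^2 = 225 <= 236 < 256 = 16^2.
Iterate m_{i+1} = d_i*a_i - m_i, d_{i+1} = (236 - m_{i+1}^2)/d_i, a_{i+1} = floor((a_0 + m_{i+1})/d_{i+1}):
  m_1 = 1*15 - 0 = 15, d_1 = (236 - 15^2)/1 = 11/1 = 11, a_1 = floor((15 + 15)/11) = 2.
  m_2 = 11*2 - 15 = 7, d_2 = (236 - 7^2)/11 = 187/11 = 17, a_2 = floor((15 + 7)/17) = 1.
  m_3 = 17*1 - 7 = 10, d_3 = (236 - 10^2)/17 = 136/17 = 8, a_3 = floor((15 + 10)/8) = 3.
  m_4 = 8*3 - 10 = 14, d_4 = (236 - 14^2)/8 = 40/8 = 5, a_4 = floor((15 + 14)/5) = 5.
  m_5 = 5*5 - 14 = 11, d_5 = (236 - 11^2)/5 = 115/5 = 23, a_5 = floor((15 + 11)/23) = 1.
  m_6 = 23*1 - 11 = 12, d_6 = (236 - 12^2)/23 = 92/23 = 4, a_6 = floor((15 + 12)/4) = 6.
  m_7 = 4*6 - 12 = 12, d_7 = (236 - 12^2)/4 = 92/4 = 23, a_7 = floor((15 + 12)/23) = 1.
  m_8 = 23*1 - 12 = 11, d_8 = (236 - 11^2)/23 = 115/23 = 5, a_8 = floor((15 + 11)/5) = 5.
  m_9 = 5*5 - 11 = 14, d_9 = (236 - 14^2)/5 = 40/5 = 8, a_9 = floor((15 + 14)/8) = 3.
  m_10 = 8*3 - 14 = 10, d_10 = (236 - 10^2)/8 = 136/8 = 17, a_10 = floor((15 + 10)/17) = 1.
  m_11 = 17*1 - 10 = 7, d_11 = (236 - 7^2)/17 = 187/17 = 11, a_11 = floor((15 + 7)/11) = 2.
  m_12 = 11*2 - 7 = 15, d_12 = (236 - 15^2)/11 = 11/11 = 1, a_12 = floor((15 + 15)/1) = 30.
  m_13 = 1*30 - 15 = 15, d_13 = (236 - 15^2)/1 = 11/1 = 11: (m_13, d_13) = (m_1, d_1) = (15, 11), so from here the quotients repeat a_1, ..., a_12; the period length is 12.
So sqrt(236) = [15; (2, 1, 3, 5, 1, 6, 1, 5, 3, 1, 2, 30)] with period length k = 12.
k is even, so the fundamental solution of x^2 - 236y^2 = 1 is (p_{k-1}, q_{k-1}) = (p_11, q_11); compute convergents through index 11.
Convergents (p_i = a_i*p_{i-1} + p_{i-2}, q_i = a_i*q_{i-1} + q_{i-2} with p_{-2}=0, p_{-1}=1, q_{-2}=1, q_{-1}=0):
  i=0: a_0=15, p_0 = 15*1 + 0 = 15, q_0 = 15*0 + 1 = 1.
  i=1: a_1=2, p_1 = 2*15 + 1 = 31, q_1 = 2*1 + 0 = 2.
  i=2: a_2=1, p_2 = 1*31 + 15 = 46, q_2 = 1*2 + 1 = 3.
  i=3: a_3=3, p_3 = 3*46 + 31 = 169, q_3 = 3*3 + 2 = 11.
  i=4: a_4=5, p_4 = 5*169 + 46 = 891, q_4 = 5*11 + 3 = 58.
  i=5: a_5=1, p_5 = 1*891 + 169 = 1060, q_5 = 1*58 + 11 = 69.
  i=6: a_6=6, p_6 = 6*1060 + 891 = 7251, q_6 = 6*69 + 58 = 472.
  i=7: a_7=1, p_7 = 1*7251 + 1060 = 8311, q_7 = 1*472 + 69 = 541.
  i=8: a_8=5, p_8 = 5*8311 + 7251 = 48806, q_8 = 5*541 + 472 = 3177.
  i=9: a_9=3, p_9 = 3*48806 + 8311 = 154729, q_9 = 3*3177 + 541 = 10072.
  i=10: a_10=1, p_10 = 1*154729 + 48806 = 203535, q_10 = 1*10072 + 3177 = 13249.
  i=11: a_11=2, p_11 = 2*203535 + 154729 = 561799, q_11 = 2*13249 + 10072 = 36570.
Check: 561799^2 - 236*36570^2 = 315618116401 - 315618116400 = 1, so (x, y) = (561799, 36570) solves the equation, and by the theorem it is the least positive solution.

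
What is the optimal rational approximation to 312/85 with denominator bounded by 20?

11/3

Expand x = 312/85 as a continued fraction with the Euclidean algorithm:
  312 = 3*85 + 57, so a_0 = 3.
  85 = 1*57 + 28, so a_1 = 1.
  57 = 2*28 + 1, so a_2 = 2.
  28 = 28*1 + 0, so a_3 = 28.
so x = [3; 1, 2, 28].
Convergents (p_i = a_i*p_{i-1} + p_{i-2}, q_i = a_i*q_{i-1} + q_{i-2} with p_{-2}=0, p_{-1}=1, q_{-2}=1, q_{-1}=0), until the denominator exceeds 20:
  i=0: a_0=3, p_0 = 3*1 + 0 = 3, q_0 = 3*0 + 1 = 1.
  i=1: a_1=1, p_1 = 1*3 + 1 = 4, q_1 = 1*1 + 0 = 1.
  i=2: a_2=2, p_2 = 2*4 + 3 = 11, q_2 = 2*1 + 1 = 3.
  i=3: a_3=28, p_3 = 28*11 + 4 = 312, q_3 = 28*3 + 1 = 85.
q_3 = 85 > 20, so the last convergent with denominator <= 20 is p_2/q_2 = 11/3.
The closest fraction with denominator <= 20 is either p_2/q_2 or the intermediate fraction (k*p_2 + p_1)/(k*q_2 + q_1) with the largest k >= 1 whose denominator stays <= 20; these approach x as k grows, and every other convergent or intermediate fraction in range is farther away.
Largest k: floor((20 - q_1)/q_2) = floor((20 - 1)/3) = 6.
That gives (6*11 + 4)/(6*3 + 1) = 70/19.
Compare the errors: |x - 11/3| = |312*3 - 11*85|/(85*3) = 1/255, and |x - 70/19| = |312*19 - 70*85|/(85*19) = 22/1615.
Cross-multiplying, 1*1615 = 1615 < 5610 = 22*255, so 1/255 is smaller: the convergent 11/3 is closer to x than 70/19.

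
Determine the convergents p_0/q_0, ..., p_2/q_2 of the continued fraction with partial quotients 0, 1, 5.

Using the convergent recurrence p_i = a_i*p_{i-1} + p_{i-2}, q_i = a_i*q_{i-1} + q_{i-2} with p_{-2}=0, p_{-1}=1, q_{-2}=1, q_{-1}=0:
  i=0: a_0=0, p_0 = 0*1 + 0 = 0, q_0 = 0*0 + 1 = 1.
  i=1: a_1=1, p_1 = 1*0 + 1 = 1, q_1 = 1*1 + 0 = 1.
  i=2: a_2=5, p_2 = 5*1 + 0 = 5, q_2 = 5*1 + 1 = 6.

0/1, 1/1, 5/6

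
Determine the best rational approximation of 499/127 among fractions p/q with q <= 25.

55/14

Expand x = 499/127 as a continued fraction with the Euclidean algorithm:
  499 = 3*127 + 118, so a_0 = 3.
  127 = 1*118 + 9, so a_1 = 1.
  118 = 13*9 + 1, so a_2 = 13.
  9 = 9*1 + 0, so a_3 = 9.
so x = [3; 1, 13, 9].
Convergents (p_i = a_i*p_{i-1} + p_{i-2}, q_i = a_i*q_{i-1} + q_{i-2} with p_{-2}=0, p_{-1}=1, q_{-2}=1, q_{-1}=0), until the denominator exceeds 25:
  i=0: a_0=3, p_0 = 3*1 + 0 = 3, q_0 = 3*0 + 1 = 1.
  i=1: a_1=1, p_1 = 1*3 + 1 = 4, q_1 = 1*1 + 0 = 1.
  i=2: a_2=13, p_2 = 13*4 + 3 = 55, q_2 = 13*1 + 1 = 14.
  i=3: a_3=9, p_3 = 9*55 + 4 = 499, q_3 = 9*14 + 1 = 127.
q_3 = 127 > 25, so the last convergent with denominator <= 25 is p_2/q_2 = 55/14.
The closest fraction with denominator <= 25 is either p_2/q_2 or the intermediate fraction (k*p_2 + p_1)/(k*q_2 + q_1) with the largest k >= 1 whose denominator stays <= 25; these approach x as k grows, and every other convergent or intermediate fraction in range is farther away.
Largest k: floor((25 - q_1)/q_2) = floor((25 - 1)/14) = 1.
That gives (1*55 + 4)/(1*14 + 1) = 59/15.
Compare the errors: |x - 55/14| = |499*14 - 55*127|/(127*14) = 1/1778, and |x - 59/15| = |499*15 - 59*127|/(127*15) = 8/1905.
Cross-multiplying, 1*1905 = 1905 < 14224 = 8*1778, so 1/1778 is smaller: the convergent 55/14 is closer to x than 59/15.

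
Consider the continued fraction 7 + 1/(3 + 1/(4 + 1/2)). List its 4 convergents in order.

Using the convergent recurrence p_i = a_i*p_{i-1} + p_{i-2}, q_i = a_i*q_{i-1} + q_{i-2} with p_{-2}=0, p_{-1}=1, q_{-2}=1, q_{-1}=0:
  i=0: a_0=7, p_0 = 7*1 + 0 = 7, q_0 = 7*0 + 1 = 1.
  i=1: a_1=3, p_1 = 3*7 + 1 = 22, q_1 = 3*1 + 0 = 3.
  i=2: a_2=4, p_2 = 4*22 + 7 = 95, q_2 = 4*3 + 1 = 13.
  i=3: a_3=2, p_3 = 2*95 + 22 = 212, q_3 = 2*13 + 3 = 29.

7/1, 22/3, 95/13, 212/29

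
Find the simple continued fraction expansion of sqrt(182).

[13; (2, 26)]

Write x_i = (sqrt(182) + m_i)/d_i with (m_0, d_0) = (0, 1). a_0 = floor(sqrt(182)) = 13, since 13^2 = 169 <= 182 < 196 = 14^2.
Iterate m_{i+1} = d_i*a_i - m_i, d_{i+1} = (182 - m_{i+1}^2)/d_i, a_{i+1} = floor((a_0 + m_{i+1})/d_{i+1}):
  m_1 = 1*13 - 0 = 13, d_1 = (182 - 13^2)/1 = 13/1 = 13, a_1 = floor((13 + 13)/13) = 2.
  m_2 = 13*2 - 13 = 13, d_2 = (182 - 13^2)/13 = 13/13 = 1, a_2 = floor((13 + 13)/1) = 26.
  m_3 = 1*26 - 13 = 13, d_3 = (182 - 13^2)/1 = 13/1 = 13: (m_3, d_3) = (m_1, d_1) = (13, 13), so from here the quotients repeat a_1, a_2; the period length is 2.
Hence the expansion of sqrt(182) is a_0 = 13 followed by the repeating block 2, 26 (period 2).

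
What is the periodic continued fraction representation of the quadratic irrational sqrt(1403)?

Write x_i = (sqrt(1403) + m_i)/d_i with (m_0, d_0) = (0, 1). a_0 = floor(sqrt(1403)) = 37, since 37^2 = 1369 <= 1403 < 1444 = 38^2.
Iterate m_{i+1} = d_i*a_i - m_i, d_{i+1} = (1403 - m_{i+1}^2)/d_i, a_{i+1} = floor((a_0 + m_{i+1})/d_{i+1}):
  m_1 = 1*37 - 0 = 37, d_1 = (1403 - 37^2)/1 = 34/1 = 34, a_1 = floor((37 + 37)/34) = 2.
  m_2 = 34*2 - 37 = 31, d_2 = (1403 - 31^2)/34 = 442/34 = 13, a_2 = floor((37 + 31)/13) = 5.
  m_3 = 13*5 - 31 = 34, d_3 = (1403 - 34^2)/13 = 247/13 = 19, a_3 = floor((37 + 34)/19) = 3.
  m_4 = 19*3 - 34 = 23, d_4 = (1403 - 23^2)/19 = 874/19 = 46, a_4 = floor((37 + 23)/46) = 1.
  m_5 = 46*1 - 23 = 23, d_5 = (1403 - 23^2)/46 = 874/46 = 19, a_5 = floor((37 + 23)/19) = 3.
  m_6 = 19*3 - 23 = 34, d_6 = (1403 - 34^2)/19 = 247/19 = 13, a_6 = floor((37 + 34)/13) = 5.
  m_7 = 13*5 - 34 = 31, d_7 = (1403 - 31^2)/13 = 442/13 = 34, a_7 = floor((37 + 31)/34) = 2.
  m_8 = 34*2 - 31 = 37, d_8 = (1403 - 37^2)/34 = 34/34 = 1, a_8 = floor((37 + 37)/1) = 74.
  m_9 = 1*74 - 37 = 37, d_9 = (1403 - 37^2)/1 = 34/1 = 34: (m_9, d_9) = (m_1, d_1) = (37, 34), so from here the quotients repeat a_1, ..., a_8; the period length is 8.
Hence the expansion of sqrt(1403) is a_0 = 37 followed by the repeating block 2, 5, 3, 1, 3, 5, 2, 74 (period 8).

[37; (2, 5, 3, 1, 3, 5, 2, 74)]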